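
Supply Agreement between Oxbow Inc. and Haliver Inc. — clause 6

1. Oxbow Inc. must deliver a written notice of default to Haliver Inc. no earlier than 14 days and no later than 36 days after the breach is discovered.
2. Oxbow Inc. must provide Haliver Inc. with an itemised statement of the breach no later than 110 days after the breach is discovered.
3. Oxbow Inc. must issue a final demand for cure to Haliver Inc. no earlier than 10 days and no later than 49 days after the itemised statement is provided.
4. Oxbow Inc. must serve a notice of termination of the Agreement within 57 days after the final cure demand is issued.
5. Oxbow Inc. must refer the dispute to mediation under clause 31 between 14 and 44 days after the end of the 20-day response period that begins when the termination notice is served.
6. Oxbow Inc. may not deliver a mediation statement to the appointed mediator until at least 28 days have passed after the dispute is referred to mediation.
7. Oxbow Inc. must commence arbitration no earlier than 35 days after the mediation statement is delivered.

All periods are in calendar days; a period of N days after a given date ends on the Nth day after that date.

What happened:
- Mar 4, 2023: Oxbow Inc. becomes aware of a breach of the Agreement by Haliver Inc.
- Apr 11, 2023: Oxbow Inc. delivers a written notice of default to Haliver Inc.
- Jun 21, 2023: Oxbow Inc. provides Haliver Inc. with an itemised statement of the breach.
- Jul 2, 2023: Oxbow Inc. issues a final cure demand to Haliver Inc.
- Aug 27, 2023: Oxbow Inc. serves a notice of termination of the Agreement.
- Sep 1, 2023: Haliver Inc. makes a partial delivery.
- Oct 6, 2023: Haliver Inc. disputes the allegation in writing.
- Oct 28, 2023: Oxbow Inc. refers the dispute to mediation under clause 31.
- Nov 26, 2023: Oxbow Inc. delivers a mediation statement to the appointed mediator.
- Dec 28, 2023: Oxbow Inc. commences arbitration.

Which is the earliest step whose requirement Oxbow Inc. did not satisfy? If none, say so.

Step 1

Step 1: the window is 14–36 days after Mar 4, 2023 (when the breach is discovered), so Mar 18, 2023 through Apr 9, 2023; done Apr 11, 2023 — 2 days after the window closed.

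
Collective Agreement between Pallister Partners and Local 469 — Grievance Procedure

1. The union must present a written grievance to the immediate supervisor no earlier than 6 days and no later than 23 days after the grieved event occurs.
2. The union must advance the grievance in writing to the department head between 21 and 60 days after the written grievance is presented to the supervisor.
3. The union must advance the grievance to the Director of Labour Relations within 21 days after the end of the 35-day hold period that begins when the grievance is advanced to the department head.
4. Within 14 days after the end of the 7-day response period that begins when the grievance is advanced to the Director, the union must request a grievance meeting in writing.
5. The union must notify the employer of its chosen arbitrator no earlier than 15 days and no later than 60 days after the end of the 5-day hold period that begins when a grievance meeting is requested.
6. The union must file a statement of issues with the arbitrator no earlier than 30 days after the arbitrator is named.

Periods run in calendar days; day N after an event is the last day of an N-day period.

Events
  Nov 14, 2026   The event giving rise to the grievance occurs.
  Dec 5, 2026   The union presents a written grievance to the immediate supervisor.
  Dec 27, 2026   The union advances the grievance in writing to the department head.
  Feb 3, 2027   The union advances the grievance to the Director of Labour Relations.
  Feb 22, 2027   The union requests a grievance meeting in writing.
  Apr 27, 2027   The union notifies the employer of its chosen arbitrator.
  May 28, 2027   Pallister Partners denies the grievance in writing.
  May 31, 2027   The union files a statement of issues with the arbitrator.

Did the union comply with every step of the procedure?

Yes

Step 1: the window is 6–23 days after Nov 14, 2026 (when the grieved event occurs), so Nov 20, 2026 through Dec 7, 2026; done Dec 5, 2026, which is between those dates.
Step 2: the window is 21–60 days after Dec 5, 2026 (when the written grievance is presented to the supervisor), so Dec 26, 2026 through Feb 3, 2027; done Dec 27, 2026, which is between those dates.
Step 3: 21 days after Jan 31, 2027 (end of the 35-day hold period, which began when the grievance is advanced to the department head on Dec 27, 2026) is Feb 21, 2027; completed Feb 3, 2027, before the deadline.
Step 4: 14 days after Feb 10, 2027 (end of the 7-day response period, which began when the grievance is advanced to the Director on Feb 3, 2027) is Feb 24, 2027; completed Feb 22, 2027, before the deadline.
Step 5: the window is 15–60 days after Feb 27, 2027 (end of the 5-day hold period, which began when a grievance meeting is requested on Feb 22, 2027), so Mar 14, 2027 through Apr 28, 2027; done Apr 27, 2027 — within the window.
Step 6: the earliest permitted date is 30 days after Apr 27, 2027 (when the arbitrator is named), i.e. May 27, 2027; May 31, 2027 is on or after that date.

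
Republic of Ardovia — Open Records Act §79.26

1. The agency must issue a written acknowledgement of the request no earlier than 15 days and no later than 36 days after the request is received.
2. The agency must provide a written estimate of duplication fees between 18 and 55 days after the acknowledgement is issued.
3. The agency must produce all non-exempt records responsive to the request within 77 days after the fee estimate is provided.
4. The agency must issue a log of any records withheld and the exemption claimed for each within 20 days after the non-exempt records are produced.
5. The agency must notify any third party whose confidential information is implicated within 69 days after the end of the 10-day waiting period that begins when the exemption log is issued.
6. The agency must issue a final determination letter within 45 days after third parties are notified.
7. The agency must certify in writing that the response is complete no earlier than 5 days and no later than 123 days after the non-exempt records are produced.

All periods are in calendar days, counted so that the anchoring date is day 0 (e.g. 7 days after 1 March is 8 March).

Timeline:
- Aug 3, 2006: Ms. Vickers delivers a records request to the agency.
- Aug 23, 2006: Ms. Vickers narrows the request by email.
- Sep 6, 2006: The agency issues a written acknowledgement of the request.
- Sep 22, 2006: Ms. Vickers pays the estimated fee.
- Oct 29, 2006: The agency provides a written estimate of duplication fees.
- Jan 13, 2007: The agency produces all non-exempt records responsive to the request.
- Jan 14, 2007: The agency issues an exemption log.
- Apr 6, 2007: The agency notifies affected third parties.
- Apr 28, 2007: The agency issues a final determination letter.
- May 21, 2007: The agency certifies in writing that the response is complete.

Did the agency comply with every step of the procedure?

(1) the permitted window runs from Aug 3, 2006 + 15 = Aug 18, 2006 to Aug 3, 2006 + 36 = Sep 8, 2006; Sep 6, 2006 falls inside that range.
(2) the permitted window runs from Sep 6, 2006 + 18 = Sep 24, 2006 to Sep 6, 2006 + 55 = Oct 31, 2006; Oct 29, 2006 falls inside that range.
(3) due by Oct 29, 2006 + 77 days = Jan 14, 2007; Jan 13, 2007 is within that limit.
(4) due by Jan 13, 2007 + 20 days = Feb 2, 2007; completed Jan 14, 2007, before the deadline.
(5) due by Jan 24, 2007 + 69 days = Apr 3, 2007; done Apr 6, 2007 — 3 days late.
The procedure was therefore not followed at step 5.

No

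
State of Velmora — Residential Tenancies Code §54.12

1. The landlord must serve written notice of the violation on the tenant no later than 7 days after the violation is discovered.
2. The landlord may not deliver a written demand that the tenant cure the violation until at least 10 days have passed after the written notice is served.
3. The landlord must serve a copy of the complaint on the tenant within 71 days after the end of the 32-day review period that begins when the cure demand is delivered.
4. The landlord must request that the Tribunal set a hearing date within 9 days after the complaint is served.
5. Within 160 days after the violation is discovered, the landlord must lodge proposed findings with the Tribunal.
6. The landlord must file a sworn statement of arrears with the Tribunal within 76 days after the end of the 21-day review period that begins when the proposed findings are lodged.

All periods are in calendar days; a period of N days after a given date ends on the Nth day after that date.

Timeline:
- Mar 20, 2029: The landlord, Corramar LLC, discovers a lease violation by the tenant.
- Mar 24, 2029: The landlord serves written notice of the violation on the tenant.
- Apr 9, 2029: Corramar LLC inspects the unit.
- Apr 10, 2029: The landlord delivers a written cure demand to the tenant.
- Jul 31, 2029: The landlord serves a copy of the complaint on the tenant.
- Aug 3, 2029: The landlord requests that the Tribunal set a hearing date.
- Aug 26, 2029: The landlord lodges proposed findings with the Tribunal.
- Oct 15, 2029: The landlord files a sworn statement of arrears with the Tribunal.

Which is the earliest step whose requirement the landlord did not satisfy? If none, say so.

(1) due by Mar 20, 2029 + 7 days = Mar 27, 2029; done Mar 24, 2029 — timely.
(2) permitted from Mar 24, 2029 + 10 days = Apr 3, 2029 onward; done Apr 10, 2029 — permitted.
(3) due by May 12, 2029 + 71 days = Jul 22, 2029; done Jul 31, 2029 — 9 days late.
The procedure was therefore not followed at step 3.

Step 3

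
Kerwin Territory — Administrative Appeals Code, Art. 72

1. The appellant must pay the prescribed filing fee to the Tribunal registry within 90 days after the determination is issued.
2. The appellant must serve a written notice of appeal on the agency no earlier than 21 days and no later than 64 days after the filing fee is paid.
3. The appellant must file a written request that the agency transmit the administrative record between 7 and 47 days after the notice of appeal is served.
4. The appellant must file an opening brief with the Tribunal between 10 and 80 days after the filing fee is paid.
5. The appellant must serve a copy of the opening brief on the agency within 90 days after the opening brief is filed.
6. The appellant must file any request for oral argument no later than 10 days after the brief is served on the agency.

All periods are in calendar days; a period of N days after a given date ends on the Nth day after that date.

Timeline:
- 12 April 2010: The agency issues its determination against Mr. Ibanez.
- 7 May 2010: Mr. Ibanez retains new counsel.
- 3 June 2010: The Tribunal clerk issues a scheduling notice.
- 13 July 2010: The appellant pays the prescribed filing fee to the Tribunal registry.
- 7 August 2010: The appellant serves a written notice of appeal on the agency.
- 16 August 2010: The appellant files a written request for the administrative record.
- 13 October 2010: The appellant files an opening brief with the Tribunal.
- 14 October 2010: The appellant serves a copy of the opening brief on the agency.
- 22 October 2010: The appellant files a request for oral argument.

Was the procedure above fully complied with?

Step 1: 90 days after 12 April 2010 (when the determination is issued) is 11 July 2010; 13 July 2010 misses that deadline by 2 days.
That is the first point of non-compliance.

No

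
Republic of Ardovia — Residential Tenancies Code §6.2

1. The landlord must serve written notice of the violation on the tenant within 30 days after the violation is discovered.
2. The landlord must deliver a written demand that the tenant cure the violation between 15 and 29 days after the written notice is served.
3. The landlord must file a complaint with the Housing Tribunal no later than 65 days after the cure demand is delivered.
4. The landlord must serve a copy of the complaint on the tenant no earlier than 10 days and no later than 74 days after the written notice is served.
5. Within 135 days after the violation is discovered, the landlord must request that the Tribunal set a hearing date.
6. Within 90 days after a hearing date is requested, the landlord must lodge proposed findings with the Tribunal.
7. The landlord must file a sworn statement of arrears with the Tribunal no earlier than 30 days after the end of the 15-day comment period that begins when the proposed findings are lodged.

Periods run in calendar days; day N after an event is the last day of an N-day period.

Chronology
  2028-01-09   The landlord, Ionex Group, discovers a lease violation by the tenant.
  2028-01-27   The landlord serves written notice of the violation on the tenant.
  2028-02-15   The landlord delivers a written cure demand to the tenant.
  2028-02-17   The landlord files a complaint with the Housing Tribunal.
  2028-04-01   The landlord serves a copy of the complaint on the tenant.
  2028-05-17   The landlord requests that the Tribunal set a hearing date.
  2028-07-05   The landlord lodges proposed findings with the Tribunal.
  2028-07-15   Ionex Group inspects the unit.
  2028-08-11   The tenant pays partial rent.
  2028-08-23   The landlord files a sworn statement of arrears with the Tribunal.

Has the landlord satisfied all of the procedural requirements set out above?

(1) due by 2028-01-09 + 30 days = 2028-02-08; 2028-01-27 is within that limit.
(2) the permitted window runs from 2028-01-27 + 15 = 2028-02-11 to 2028-01-27 + 29 = 2028-02-25; done 2028-02-15 — within the window.
(3) due by 2028-02-15 + 65 days = 2028-04-20; completed 2028-02-17, before the deadline.
(4) the permitted window runs from 2028-01-27 + 10 = 2028-02-06 to 2028-01-27 + 74 = 2028-04-10; done 2028-04-01, which is between those dates.
(5) due by 2028-01-09 + 135 days = 2028-05-23; 2028-05-17 is within that limit.
(6) due by 2028-05-17 + 90 days = 2028-08-15; completed 2028-07-05, before the deadline.
(7) permitted from 2028-07-20 + 30 days = 2028-08-19 onward; done 2028-08-23 — permitted.

Yes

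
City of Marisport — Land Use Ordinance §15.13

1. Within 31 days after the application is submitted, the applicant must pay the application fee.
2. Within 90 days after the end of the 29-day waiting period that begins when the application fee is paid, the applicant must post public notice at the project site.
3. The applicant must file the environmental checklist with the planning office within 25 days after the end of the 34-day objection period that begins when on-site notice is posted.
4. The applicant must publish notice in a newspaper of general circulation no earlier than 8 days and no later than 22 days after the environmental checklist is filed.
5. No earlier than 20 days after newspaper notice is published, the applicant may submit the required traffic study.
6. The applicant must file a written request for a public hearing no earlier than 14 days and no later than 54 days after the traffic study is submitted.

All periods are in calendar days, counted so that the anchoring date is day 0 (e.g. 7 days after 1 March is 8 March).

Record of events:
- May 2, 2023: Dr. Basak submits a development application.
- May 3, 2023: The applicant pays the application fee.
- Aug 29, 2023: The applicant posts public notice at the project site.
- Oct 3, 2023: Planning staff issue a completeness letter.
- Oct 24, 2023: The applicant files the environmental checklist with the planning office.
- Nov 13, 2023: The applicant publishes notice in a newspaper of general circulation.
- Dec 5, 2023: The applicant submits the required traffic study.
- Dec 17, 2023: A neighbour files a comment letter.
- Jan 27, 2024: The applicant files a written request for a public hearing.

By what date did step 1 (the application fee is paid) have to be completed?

Jun 2, 2023

Step 1 runs from May 2, 2023, when the application is submitted. 31 days after May 2, 2023 is Jun 2, 2023.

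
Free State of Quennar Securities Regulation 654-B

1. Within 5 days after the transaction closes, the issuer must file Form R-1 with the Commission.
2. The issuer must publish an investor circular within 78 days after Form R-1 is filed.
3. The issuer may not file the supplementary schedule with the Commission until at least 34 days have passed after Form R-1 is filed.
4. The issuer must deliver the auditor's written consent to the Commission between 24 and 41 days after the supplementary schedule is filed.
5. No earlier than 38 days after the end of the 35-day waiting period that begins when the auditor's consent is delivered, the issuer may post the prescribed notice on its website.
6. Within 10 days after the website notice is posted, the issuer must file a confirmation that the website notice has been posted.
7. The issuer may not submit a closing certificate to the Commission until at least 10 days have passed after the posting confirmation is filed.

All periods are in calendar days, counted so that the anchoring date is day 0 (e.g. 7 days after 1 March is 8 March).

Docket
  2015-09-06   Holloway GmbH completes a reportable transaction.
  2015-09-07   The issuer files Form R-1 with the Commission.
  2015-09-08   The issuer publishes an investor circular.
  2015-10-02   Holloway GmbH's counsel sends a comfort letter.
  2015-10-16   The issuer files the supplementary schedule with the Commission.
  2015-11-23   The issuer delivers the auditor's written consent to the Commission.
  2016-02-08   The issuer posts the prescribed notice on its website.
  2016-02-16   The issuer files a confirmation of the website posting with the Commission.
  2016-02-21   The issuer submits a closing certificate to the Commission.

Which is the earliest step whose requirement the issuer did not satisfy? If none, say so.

(1) due by 2015-09-06 + 5 days = 2015-09-11; completed 2015-09-07, before the deadline.
(2) due by 2015-09-07 + 78 days = 2015-11-24; 2015-09-08 is within that limit.
(3) permitted from 2015-09-07 + 34 days = 2015-10-11 onward; done 2015-10-16, after the minimum wait.
(4) the permitted window runs from 2015-10-16 + 24 = 2015-11-09 to 2015-10-16 + 41 = 2015-11-26; done 2015-11-23, which is between those dates.
(5) permitted from 2015-12-28 + 38 days = 2016-02-04 onward; 2016-02-08 is on or after that date.
(6) due by 2016-02-08 + 10 days = 2016-02-18; done 2016-02-16 — timely.
(7) permitted from 2016-02-16 + 10 days = 2016-02-26 onward; acted on 2016-02-21, 5 days prematurely.
Later steps need not be reached.

Step 7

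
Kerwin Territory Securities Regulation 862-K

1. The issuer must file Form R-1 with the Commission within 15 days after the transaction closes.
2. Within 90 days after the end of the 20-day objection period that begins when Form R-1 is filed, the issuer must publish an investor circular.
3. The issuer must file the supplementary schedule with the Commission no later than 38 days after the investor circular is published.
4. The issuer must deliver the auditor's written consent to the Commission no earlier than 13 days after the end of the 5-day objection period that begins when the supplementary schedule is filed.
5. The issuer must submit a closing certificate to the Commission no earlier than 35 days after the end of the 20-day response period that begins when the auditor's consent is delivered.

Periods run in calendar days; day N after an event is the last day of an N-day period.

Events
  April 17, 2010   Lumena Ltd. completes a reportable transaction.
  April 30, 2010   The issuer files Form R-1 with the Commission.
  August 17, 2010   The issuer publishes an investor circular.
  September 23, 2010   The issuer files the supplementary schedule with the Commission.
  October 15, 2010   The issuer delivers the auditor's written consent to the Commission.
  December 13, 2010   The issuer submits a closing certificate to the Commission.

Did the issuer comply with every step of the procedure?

Yes

Step 1 — counting 15 days from April 17, 2010 (when the transaction closes) gives a deadline of May 2, 2010; done April 30, 2010 — timely.
Step 2 — counting 90 days from May 20, 2010 (end of the 20-day objection period, which began when Form R-1 is filed on April 30, 2010) gives a deadline of August 18, 2010; August 17, 2010 is within that limit.
Step 3 — counting 38 days from August 17, 2010 (when the investor circular is published) gives a deadline of September 24, 2010; completed September 23, 2010, before the deadline.
Step 4 — must wait 13 days from September 28, 2010 (end of the 5-day objection period, which began when the supplementary schedule is filed on September 23, 2010), so not before October 11, 2010; done October 15, 2010 — permitted.
Step 5 — must wait 35 days from November 4, 2010 (end of the 20-day response period, which began when the auditor's consent is delivered on October 15, 2010), so not before December 9, 2010; done December 13, 2010 — permitted.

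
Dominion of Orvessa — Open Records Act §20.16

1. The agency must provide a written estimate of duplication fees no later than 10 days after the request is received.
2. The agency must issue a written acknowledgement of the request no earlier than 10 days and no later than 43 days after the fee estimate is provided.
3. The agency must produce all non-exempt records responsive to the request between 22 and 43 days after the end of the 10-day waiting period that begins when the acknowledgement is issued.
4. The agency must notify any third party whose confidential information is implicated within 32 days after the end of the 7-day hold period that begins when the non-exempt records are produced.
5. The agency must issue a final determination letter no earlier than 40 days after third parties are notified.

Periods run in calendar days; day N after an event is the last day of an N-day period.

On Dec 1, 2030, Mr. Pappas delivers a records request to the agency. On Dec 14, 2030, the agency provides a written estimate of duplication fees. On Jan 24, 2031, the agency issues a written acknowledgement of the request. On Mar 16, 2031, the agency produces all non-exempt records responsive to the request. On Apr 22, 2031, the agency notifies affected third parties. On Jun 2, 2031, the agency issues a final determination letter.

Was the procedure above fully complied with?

No

Step 1 — counting 10 days from Dec 1, 2030 (when the request is received) gives a deadline of Dec 11, 2030; not done until Dec 14, 2030, 3 days after the deadline.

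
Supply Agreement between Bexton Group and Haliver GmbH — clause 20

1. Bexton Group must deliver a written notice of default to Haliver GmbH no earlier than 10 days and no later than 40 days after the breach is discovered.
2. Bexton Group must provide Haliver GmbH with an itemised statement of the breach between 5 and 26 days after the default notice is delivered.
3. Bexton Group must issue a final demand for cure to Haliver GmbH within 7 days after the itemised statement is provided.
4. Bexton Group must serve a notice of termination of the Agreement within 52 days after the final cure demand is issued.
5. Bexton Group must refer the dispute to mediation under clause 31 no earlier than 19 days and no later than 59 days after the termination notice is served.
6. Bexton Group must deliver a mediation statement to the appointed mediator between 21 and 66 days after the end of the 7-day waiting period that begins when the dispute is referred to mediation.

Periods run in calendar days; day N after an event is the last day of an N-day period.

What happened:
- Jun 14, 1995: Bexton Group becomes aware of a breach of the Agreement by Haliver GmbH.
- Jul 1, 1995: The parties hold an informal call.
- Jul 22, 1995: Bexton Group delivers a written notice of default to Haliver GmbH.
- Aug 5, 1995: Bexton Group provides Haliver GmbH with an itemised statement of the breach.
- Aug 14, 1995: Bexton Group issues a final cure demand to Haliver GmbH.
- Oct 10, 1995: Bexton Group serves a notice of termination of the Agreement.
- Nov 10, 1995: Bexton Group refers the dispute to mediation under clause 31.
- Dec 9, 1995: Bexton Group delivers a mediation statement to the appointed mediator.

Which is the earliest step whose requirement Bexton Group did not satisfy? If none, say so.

Step 3

(1) the permitted window runs from Jun 14, 1995 + 10 = Jun 24, 1995 to Jun 14, 1995 + 40 = Jul 24, 1995; done Jul 22, 1995, which is between those dates.
(2) the permitted window runs from Jul 22, 1995 + 5 = Jul 27, 1995 to Jul 22, 1995 + 26 = Aug 17, 1995; done Aug 5, 1995 — within the window.
(3) due by Aug 5, 1995 + 7 days = Aug 12, 1995; Aug 14, 1995 misses that deadline by 2 days.
No need to go further; step 3 was not satisfied.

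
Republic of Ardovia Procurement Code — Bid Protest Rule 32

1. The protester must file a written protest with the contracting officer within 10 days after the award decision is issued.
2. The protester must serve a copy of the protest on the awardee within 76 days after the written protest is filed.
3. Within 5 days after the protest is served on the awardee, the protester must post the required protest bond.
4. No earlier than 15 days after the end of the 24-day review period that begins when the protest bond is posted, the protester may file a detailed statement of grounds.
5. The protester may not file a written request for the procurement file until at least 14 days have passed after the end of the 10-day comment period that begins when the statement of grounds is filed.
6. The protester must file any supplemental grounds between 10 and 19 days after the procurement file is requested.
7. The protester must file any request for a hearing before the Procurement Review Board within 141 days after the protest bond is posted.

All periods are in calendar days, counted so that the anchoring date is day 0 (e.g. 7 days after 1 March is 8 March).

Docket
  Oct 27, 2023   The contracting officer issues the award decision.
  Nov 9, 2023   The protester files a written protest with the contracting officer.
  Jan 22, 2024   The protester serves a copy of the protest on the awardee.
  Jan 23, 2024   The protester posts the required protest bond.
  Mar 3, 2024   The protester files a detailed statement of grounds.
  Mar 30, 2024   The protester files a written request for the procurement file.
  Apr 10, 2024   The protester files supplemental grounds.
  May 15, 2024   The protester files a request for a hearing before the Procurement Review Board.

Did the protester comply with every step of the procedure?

No

Step 1: 10 days after Oct 27, 2023 (when the award decision is issued) is Nov 6, 2023; not done until Nov 9, 2023, 3 days after the deadline.
That is the first point of non-compliance.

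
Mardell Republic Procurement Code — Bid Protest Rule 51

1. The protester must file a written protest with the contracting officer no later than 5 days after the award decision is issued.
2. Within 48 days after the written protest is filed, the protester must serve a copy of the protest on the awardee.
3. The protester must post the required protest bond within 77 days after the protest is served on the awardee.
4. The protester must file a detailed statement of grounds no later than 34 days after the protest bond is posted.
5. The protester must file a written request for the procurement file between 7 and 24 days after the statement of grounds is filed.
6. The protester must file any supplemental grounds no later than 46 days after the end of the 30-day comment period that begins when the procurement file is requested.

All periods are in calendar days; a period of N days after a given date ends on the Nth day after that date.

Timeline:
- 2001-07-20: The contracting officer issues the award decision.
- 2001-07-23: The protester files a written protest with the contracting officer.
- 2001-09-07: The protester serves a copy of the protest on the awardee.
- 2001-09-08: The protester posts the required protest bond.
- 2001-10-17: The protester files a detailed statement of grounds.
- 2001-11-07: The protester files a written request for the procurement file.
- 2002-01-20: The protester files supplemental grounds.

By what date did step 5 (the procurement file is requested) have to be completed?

2001-11-10

Step 5 runs from 2001-10-17, when the statement of grounds is filed. The window is 7–24 days after 2001-10-17; it closes on 2001-11-10.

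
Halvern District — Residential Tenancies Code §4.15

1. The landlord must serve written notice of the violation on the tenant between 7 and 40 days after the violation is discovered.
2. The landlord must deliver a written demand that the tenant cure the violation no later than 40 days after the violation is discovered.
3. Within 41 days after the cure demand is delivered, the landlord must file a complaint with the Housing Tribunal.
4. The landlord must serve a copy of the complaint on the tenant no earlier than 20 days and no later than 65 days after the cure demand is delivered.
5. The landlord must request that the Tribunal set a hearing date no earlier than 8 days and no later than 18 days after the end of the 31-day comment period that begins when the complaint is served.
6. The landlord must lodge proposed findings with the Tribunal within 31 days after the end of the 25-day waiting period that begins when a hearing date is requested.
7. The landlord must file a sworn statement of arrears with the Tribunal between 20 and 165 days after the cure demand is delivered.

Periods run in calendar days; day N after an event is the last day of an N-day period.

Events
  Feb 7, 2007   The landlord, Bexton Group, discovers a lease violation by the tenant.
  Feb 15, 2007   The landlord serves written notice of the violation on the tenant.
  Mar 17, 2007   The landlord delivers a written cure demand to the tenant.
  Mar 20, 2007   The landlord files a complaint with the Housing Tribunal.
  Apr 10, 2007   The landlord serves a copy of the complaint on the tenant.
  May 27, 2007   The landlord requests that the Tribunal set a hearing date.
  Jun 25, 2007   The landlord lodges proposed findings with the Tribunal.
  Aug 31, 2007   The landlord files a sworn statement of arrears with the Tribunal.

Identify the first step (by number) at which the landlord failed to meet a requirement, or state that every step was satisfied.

Step 1: the window is 7–40 days after Feb 7, 2007 (when the violation is discovered), so Feb 14, 2007 through Mar 19, 2007; done Feb 15, 2007 — within the window.
Step 2: 40 days after Feb 7, 2007 (when the violation is discovered) is Mar 19, 2007; Mar 17, 2007 is within that limit.
Step 3: 41 days after Mar 17, 2007 (when the cure demand is delivered) is Apr 27, 2007; done Mar 20, 2007 — timely.
Step 4: the window is 20–65 days after Mar 17, 2007 (when the cure demand is delivered), so Apr 6, 2007 through May 21, 2007; done Apr 10, 2007, which is between those dates.
Step 5: the window is 8–18 days after May 11, 2007 (end of the 31-day comment period, which began when the complaint is served on Apr 10, 2007), so May 19, 2007 through May 29, 2007; done May 27, 2007 — within the window.
Step 6: 31 days after Jun 21, 2007 (end of the 25-day waiting period, which began when a hearing date is requested on May 27, 2007) is Jul 22, 2007; completed Jun 25, 2007, before the deadline.
Step 7: the window is 20–165 days after Mar 17, 2007 (when the cure demand is delivered), so Apr 6, 2007 through Aug 29, 2007; done Aug 31, 2007 — 2 days after the window closed.
No need to go further; step 7 was not satisfied.

Step 7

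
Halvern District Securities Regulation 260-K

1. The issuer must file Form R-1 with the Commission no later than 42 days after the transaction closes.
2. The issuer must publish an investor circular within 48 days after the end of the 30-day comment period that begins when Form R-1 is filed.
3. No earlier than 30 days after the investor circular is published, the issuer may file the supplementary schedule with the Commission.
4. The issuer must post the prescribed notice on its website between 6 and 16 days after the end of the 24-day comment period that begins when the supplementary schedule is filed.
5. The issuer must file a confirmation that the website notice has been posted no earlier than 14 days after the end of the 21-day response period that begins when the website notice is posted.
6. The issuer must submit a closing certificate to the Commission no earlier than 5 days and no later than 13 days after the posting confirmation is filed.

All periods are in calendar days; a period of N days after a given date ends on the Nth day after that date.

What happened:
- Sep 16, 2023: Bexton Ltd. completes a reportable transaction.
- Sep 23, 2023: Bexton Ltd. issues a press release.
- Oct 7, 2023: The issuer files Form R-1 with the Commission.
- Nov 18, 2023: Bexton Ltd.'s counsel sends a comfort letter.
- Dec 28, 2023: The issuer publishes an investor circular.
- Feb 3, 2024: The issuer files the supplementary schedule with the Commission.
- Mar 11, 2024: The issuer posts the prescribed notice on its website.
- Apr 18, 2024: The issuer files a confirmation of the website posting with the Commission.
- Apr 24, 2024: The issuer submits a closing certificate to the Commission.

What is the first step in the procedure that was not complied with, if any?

Step 2

Step 1 — counting 42 days from Sep 16, 2023 (when the transaction closes) gives a deadline of Oct 28, 2023; done Oct 7, 2023 — timely.
Step 2 — counting 48 days from Nov 6, 2023 (end of the 30-day comment period, which began when Form R-1 is filed on Oct 7, 2023) gives a deadline of Dec 24, 2023; not done until Dec 28, 2023, 4 days after the deadline.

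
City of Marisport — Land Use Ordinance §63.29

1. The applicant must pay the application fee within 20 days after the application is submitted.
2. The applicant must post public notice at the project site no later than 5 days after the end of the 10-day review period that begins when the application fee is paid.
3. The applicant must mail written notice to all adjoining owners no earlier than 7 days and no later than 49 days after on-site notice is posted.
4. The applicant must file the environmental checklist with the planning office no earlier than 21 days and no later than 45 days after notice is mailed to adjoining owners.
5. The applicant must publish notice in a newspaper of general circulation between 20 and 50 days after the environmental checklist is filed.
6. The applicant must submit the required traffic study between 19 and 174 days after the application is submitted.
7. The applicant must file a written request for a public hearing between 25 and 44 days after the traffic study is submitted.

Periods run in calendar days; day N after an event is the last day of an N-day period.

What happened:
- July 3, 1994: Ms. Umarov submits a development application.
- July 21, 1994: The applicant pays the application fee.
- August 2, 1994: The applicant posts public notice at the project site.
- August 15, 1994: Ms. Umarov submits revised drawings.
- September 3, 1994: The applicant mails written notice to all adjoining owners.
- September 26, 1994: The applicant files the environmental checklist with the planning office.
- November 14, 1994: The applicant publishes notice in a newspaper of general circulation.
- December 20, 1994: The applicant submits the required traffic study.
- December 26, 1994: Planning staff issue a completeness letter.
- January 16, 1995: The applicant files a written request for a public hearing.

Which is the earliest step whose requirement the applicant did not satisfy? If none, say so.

None — every step was satisfied

Step 1 — counting 20 days from July 3, 1994 (when the application is submitted) gives a deadline of July 23, 1994; July 21, 1994 is within that limit.
Step 2 — counting 5 days from July 31, 1994 (end of the 10-day review period, which began when the application fee is paid on July 21, 1994) gives a deadline of August 5, 1994; completed August 2, 1994, before the deadline.
Step 3 — 7 and 49 days from August 2, 1994 (when on-site notice is posted) are August 9, 1994 and September 20, 1994 respectively; September 3, 1994 falls inside that range.
Step 4 — 21 and 45 days from September 3, 1994 (when notice is mailed to adjoining owners) are September 24, 1994 and October 18, 1994 respectively; September 26, 1994 falls inside that range.
Step 5 — 20 and 50 days from September 26, 1994 (when the environmental checklist is filed) are October 16, 1994 and November 15, 1994 respectively; November 14, 1994 falls inside that range.
Step 6 — 19 and 174 days from July 3, 1994 (when the application is submitted) are July 22, 1994 and December 24, 1994 respectively; done December 20, 1994 — within the window.
Step 7 — 25 and 44 days from December 20, 1994 (when the traffic study is submitted) are January 14, 1995 and February 2, 1995 respectively; done January 16, 1995, which is between those dates.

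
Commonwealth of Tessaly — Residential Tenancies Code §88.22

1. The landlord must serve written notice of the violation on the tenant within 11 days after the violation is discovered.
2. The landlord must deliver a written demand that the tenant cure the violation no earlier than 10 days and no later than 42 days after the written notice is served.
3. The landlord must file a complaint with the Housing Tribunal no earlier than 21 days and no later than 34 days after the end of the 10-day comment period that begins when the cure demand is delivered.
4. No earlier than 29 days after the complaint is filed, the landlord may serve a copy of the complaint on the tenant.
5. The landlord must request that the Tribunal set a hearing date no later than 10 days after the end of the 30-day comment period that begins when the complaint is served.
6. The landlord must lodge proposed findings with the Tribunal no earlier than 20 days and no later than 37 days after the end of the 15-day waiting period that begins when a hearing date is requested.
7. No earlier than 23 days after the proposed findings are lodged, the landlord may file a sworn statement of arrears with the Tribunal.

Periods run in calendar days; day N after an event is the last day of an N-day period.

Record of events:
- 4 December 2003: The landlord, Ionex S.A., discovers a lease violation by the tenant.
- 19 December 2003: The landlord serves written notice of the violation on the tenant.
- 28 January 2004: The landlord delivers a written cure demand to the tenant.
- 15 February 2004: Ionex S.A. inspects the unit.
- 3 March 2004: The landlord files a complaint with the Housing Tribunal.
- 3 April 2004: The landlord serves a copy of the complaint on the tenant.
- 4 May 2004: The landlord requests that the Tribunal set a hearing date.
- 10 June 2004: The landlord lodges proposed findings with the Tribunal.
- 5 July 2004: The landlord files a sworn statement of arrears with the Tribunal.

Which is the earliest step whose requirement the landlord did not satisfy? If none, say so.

Step 1: 11 days after 4 December 2003 (when the violation is discovered) is 15 December 2003; 19 December 2003 misses that deadline by 4 days.
The procedure was therefore not followed at step 1.

Step 1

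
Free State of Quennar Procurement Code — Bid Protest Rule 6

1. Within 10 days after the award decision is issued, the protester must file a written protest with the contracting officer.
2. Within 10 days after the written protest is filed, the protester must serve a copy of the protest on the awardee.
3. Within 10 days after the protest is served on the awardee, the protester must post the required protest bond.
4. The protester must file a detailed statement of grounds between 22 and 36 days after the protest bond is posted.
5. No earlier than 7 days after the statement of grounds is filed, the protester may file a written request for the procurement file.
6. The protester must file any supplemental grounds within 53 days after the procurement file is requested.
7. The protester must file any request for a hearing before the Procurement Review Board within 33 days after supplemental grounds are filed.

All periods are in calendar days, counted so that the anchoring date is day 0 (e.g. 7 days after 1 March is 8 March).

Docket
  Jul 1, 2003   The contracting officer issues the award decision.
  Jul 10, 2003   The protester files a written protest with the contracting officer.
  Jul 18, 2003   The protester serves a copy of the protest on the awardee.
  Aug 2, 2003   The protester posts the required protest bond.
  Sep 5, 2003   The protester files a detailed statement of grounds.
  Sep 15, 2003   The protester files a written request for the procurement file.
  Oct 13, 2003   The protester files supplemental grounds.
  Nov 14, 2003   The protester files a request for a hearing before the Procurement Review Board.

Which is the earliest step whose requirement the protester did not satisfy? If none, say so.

Step 3

Step 1: 10 days after Jul 1, 2003 (when the award decision is issued) is Jul 11, 2003; done Jul 10, 2003 — timely.
Step 2: 10 days after Jul 10, 2003 (when the written protest is filed) is Jul 20, 2003; completed Jul 18, 2003, before the deadline.
Step 3: 10 days after Jul 18, 2003 (when the protest is served on the awardee) is Jul 28, 2003; not done until Aug 2, 2003, 5 days after the deadline.
The analysis stops there.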